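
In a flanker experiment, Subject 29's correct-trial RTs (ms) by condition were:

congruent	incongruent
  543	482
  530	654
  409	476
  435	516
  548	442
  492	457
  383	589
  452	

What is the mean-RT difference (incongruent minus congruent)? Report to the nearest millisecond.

M(congruent) = 3792/8 = 474.000
M(incongruent) = 3616/7 = 516.571
Difference = 516.571 − 474.000 = 42.571 ms

43 ms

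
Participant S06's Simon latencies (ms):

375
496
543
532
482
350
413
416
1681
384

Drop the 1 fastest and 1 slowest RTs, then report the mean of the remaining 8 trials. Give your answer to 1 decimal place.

Sorted: 350, 375, 384, 413, 416, 482, 496, 532, 543, 1681
Drop lowest 1 (350) and highest 1 (1681)
Remaining (n=8): Σ = 3641, mean = 3641/8 = 455.125

455.1 ms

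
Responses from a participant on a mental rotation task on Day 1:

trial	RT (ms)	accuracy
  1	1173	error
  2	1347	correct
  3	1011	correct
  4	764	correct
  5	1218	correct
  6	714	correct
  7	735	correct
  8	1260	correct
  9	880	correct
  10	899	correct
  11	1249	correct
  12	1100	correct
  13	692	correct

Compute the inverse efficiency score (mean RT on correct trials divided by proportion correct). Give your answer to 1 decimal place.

1071.5 ms

Correct trials (n=12): 1347, 1011, 764, 1218, 714, 735, 1260, 880, 899, 1249, 1100, 692
Mean correct RT = 11869/12 = 989.0833 ms
Proportion correct = 12/13
IES = 989.0833 / (12/13) = 1071.507 ms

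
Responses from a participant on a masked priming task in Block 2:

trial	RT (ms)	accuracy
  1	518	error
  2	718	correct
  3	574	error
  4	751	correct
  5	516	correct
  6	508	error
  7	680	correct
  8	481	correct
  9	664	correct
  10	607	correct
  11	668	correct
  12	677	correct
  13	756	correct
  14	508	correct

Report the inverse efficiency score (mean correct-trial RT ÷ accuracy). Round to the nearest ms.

813 ms

Correct trials (n=11): 718, 751, 516, 680, 481, 664, 607, 668, 677, 756, 508
Mean correct RT = 7026/11 = 638.7273 ms
Proportion correct = 11/14
IES = 638.7273 / (11/14) = 812.926 ms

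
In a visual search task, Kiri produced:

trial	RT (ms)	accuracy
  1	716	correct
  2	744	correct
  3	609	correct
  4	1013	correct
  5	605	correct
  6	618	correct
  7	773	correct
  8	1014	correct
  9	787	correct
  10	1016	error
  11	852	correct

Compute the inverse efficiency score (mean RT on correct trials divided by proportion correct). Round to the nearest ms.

Correct trials (n=10): 716, 744, 609, 1013, 605, 618, 773, 1014, 787, 852
Mean correct RT = 7731/10 = 773.1000 ms
Proportion correct = 10/11
IES = 773.1000 / (10/11) = 850.410 ms

850 ms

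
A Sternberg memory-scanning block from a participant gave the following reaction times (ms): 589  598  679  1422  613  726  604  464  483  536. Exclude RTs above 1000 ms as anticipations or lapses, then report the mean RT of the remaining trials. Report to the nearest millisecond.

588 ms

Excluded: 1422
Retained (n=9): Σ = 5292
Mean = 5292/9 = 588.0000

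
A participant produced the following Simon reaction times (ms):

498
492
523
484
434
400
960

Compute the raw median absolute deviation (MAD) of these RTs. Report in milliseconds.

31 ms

Sorted: 400, 434, 484, 492, 498, 523, 960 → median = 492
|x − 492|: 6, 0, 31, 8, 58, 92, 468
Sorted deviations: 0, 6, 8, 31, 58, 92, 468 → MAD = 31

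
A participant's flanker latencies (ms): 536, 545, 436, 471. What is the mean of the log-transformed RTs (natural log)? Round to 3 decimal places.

6.204

ln(RT): 6.2841, 6.3008, 6.0776, 6.1549
Σ ln(RT) = 24.8174
Mean = 24.8174/4 = 6.20436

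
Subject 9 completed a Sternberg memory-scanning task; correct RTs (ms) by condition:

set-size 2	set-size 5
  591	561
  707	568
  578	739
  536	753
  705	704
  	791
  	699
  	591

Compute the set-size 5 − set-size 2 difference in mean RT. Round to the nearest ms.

M(set-size 2) = 3117/5 = 623.400
M(set-size 5) = 5406/8 = 675.750
Difference = 675.750 − 623.400 = 52.350 ms

52 ms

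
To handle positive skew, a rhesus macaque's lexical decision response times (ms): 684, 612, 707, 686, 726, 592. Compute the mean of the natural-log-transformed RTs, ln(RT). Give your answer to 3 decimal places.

ln(RT): 6.5280, 6.4167, 6.5610, 6.5309, 6.5876, 6.3835
Σ ln(RT) = 39.0077
Mean = 39.0077/6 = 6.50128

6.501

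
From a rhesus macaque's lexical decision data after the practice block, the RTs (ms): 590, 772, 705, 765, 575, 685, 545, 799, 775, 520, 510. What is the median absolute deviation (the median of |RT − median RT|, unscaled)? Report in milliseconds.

95 ms

Sorted: 510, 520, 545, 575, 590, 685, 705, 765, 772, 775, 799 → median = 685
|x − 685|: 95, 87, 20, 80, 110, 0, 140, 114, 90, 165, 175
Sorted deviations: 0, 20, 80, 87, 90, 95, 110, 114, 140, 165, 175 → MAD = 95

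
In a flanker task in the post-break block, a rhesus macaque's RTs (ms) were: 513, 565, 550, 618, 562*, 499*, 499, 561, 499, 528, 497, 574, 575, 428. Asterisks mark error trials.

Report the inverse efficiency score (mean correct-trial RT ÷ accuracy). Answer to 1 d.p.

622.9 ms

Correct trials (n=12): 513, 565, 550, 618, 499, 561, 499, 528, 497, 574, 575, 428
Mean correct RT = 6407/12 = 533.9167 ms
Proportion correct = 12/14
IES = 533.9167 / (12/14) = 622.903 ms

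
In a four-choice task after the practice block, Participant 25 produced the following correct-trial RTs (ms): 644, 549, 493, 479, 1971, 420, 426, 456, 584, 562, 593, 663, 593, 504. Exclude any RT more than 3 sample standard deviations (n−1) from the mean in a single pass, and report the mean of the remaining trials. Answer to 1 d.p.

535.8 ms

n = 14, ΣRT = 8937, M = 638.357
Σ(x−M)² = 1988065.21; s = √(1988065.21/13) = 391.060
Cutoffs: 638.357 ± 3·391.060 → [-534.8, 1811.5]
Outside: 1971 → excluded.
Retained (n=13): Σ = 6966, mean = 6966/13 = 535.846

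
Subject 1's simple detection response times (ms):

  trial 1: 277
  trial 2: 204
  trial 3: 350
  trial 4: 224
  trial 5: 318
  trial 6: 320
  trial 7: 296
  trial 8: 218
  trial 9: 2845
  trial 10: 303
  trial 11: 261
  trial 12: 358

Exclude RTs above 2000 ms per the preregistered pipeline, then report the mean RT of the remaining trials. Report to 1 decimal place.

284.5 ms

Excluded: 2845
Retained (n=11): Σ = 3129
Mean = 3129/11 = 284.4545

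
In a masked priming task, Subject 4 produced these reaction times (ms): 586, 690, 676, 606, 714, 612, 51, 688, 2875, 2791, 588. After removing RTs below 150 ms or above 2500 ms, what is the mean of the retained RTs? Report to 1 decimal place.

645.0 ms

Excluded: 51, 2791, 2875
Retained (n=8): Σ = 5160
Mean = 5160/8 = 645.0000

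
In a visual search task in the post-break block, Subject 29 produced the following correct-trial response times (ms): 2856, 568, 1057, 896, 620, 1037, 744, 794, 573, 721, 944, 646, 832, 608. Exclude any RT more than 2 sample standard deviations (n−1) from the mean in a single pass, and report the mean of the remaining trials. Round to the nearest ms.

n = 14, ΣRT = 12896, M = 921.143
Σ(x−M)² = 4382617.71; s = √(4382617.71/13) = 580.624
Cutoffs: 921.143 ± 2·580.624 → [-240.1, 2082.4]
Outside: 2856 → excluded.
Retained (n=13): Σ = 10040, mean = 10040/13 = 772.308

772 ms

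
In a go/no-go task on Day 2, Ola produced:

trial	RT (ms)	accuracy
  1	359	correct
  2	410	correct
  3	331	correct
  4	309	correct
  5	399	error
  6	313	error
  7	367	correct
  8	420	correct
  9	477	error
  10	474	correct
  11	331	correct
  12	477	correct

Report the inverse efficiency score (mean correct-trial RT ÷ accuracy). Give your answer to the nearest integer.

515 ms

Correct trials (n=9): 359, 410, 331, 309, 367, 420, 474, 331, 477
Mean correct RT = 3478/9 = 386.4444 ms
Proportion correct = 9/12
IES = 386.4444 / (9/12) = 515.259 ms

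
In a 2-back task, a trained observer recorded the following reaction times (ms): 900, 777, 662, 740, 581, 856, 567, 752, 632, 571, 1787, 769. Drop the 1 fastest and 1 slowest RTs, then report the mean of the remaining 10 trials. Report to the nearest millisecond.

724 ms

Sorted: 567, 571, 581, 632, 662, 740, 752, 769, 777, 856, 900, 1787
Drop lowest 1 (567) and highest 1 (1787)
Remaining (n=10): Σ = 7240, mean = 7240/10 = 724.000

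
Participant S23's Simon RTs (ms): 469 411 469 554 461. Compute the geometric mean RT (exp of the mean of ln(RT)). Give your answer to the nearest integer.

471 ms

ln(RT): 6.1506, 6.0186, 6.1506, 6.3172, 6.1334
Mean ln(RT) = 30.7704/5 = 6.15407
Geometric mean = exp(6.15407) = 470.63 ms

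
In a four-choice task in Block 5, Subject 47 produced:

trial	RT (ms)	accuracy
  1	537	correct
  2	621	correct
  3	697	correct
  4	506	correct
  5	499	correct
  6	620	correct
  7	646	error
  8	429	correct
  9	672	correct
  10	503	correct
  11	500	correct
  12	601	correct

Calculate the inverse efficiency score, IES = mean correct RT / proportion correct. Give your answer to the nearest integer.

Correct trials (n=11): 537, 621, 697, 506, 499, 620, 429, 672, 503, 500, 601
Mean correct RT = 6185/11 = 562.2727 ms
Proportion correct = 11/12
IES = 562.2727 / (11/12) = 613.388 ms

613 ms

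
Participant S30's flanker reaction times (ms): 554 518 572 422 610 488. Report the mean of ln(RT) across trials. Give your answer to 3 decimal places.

ln(RT): 6.3172, 6.2500, 6.3491, 6.0450, 6.4135, 6.1903
Σ ln(RT) = 37.5651
Mean = 37.5651/6 = 6.26084

6.261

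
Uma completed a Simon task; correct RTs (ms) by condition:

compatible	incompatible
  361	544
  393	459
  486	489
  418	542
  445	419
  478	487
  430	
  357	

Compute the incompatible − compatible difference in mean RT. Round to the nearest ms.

M(compatible) = 3368/8 = 421.000
M(incompatible) = 2940/6 = 490.000
Difference = 490.000 − 421.000 = 69.000 ms

69 ms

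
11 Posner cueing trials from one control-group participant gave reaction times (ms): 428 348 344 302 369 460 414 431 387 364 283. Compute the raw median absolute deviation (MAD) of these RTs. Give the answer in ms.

45 ms

Sorted: 283, 302, 344, 348, 364, 369, 387, 414, 428, 431, 460 → median = 369
|x − 369|: 59, 21, 25, 67, 0, 91, 45, 62, 18, 5, 86
Sorted deviations: 0, 5, 18, 21, 25, 45, 59, 62, 67, 86, 91 → MAD = 45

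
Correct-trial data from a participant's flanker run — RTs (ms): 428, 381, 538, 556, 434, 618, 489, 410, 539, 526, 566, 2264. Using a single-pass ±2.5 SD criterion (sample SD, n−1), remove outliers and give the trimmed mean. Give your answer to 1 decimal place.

498.6 ms

n = 12, ΣRT = 7749, M = 645.750
Σ(x−M)² = 2913758.25; s = √(2913758.25/11) = 514.672
Cutoffs: 645.750 ± 2.5·514.672 → [-640.9, 1932.4]
Outside: 2264 → excluded.
Retained (n=11): Σ = 5485, mean = 5485/11 = 498.636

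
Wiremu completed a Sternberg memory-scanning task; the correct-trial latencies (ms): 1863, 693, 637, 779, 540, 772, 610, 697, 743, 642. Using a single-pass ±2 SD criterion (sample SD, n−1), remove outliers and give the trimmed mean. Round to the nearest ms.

n = 10, ΣRT = 7976, M = 797.600
Σ(x−M)² = 1311676.40; s = √(1311676.40/9) = 381.761
Cutoffs: 797.600 ± 2·381.761 → [34.1, 1561.1]
Outside: 1863 → excluded.
Retained (n=9): Σ = 6113, mean = 6113/9 = 679.222

679 ms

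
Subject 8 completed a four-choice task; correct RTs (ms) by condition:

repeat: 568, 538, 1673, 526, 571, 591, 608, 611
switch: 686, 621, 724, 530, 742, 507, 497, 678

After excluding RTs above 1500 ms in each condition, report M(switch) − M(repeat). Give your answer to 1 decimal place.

repeat: exclude 1673
M(repeat) = 4013/7 = 573.286
M(switch) = 4985/8 = 623.125
Difference = 623.125 − 573.286 = 49.839 ms

49.8 ms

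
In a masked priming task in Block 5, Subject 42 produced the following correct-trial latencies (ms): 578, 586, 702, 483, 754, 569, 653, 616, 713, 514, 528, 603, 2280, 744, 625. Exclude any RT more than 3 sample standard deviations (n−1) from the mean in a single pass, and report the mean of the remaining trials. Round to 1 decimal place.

619.1 ms

n = 15, ΣRT = 10948, M = 729.867
Σ(x−M)² = 2668653.73; s = √(2668653.73/14) = 436.598
Cutoffs: 729.867 ± 3·436.598 → [-579.9, 2039.7]
Outside: 2280 → excluded.
Retained (n=14): Σ = 8668, mean = 8668/14 = 619.143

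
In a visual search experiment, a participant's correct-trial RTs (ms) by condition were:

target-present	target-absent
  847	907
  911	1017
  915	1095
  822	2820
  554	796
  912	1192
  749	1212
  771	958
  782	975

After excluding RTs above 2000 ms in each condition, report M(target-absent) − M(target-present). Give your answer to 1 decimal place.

212.0 ms

target-absent: exclude 2820
M(target-present) = 7263/9 = 807.000
M(target-absent) = 8152/8 = 1019.000
Difference = 1019.000 − 807.000 = 212.000 ms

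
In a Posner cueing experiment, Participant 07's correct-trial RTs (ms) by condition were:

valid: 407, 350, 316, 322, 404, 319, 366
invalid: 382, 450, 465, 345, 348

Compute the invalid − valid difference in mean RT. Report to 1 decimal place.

M(valid) = 2484/7 = 354.857
M(invalid) = 1990/5 = 398.000
Difference = 398.000 − 354.857 = 43.143 ms

43.1 ms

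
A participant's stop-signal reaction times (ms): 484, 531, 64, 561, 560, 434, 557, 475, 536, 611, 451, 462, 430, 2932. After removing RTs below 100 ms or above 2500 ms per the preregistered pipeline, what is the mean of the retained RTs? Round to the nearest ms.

Excluded: 64, 2932
Retained (n=12): Σ = 6092
Mean = 6092/12 = 507.6667

508 ms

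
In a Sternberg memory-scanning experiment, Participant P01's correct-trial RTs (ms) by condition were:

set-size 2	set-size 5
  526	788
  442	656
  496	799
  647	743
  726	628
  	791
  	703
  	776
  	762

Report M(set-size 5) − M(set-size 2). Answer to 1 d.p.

171.0 ms

M(set-size 2) = 2837/5 = 567.400
M(set-size 5) = 6646/9 = 738.444
Difference = 738.444 − 567.400 = 171.044 ms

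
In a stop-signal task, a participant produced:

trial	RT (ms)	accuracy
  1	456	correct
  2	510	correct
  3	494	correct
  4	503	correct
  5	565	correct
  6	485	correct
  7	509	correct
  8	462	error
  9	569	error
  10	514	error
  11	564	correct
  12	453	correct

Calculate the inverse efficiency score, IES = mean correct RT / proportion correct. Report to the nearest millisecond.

Correct trials (n=9): 456, 510, 494, 503, 565, 485, 509, 564, 453
Mean correct RT = 4539/9 = 504.3333 ms
Proportion correct = 9/12
IES = 504.3333 / (9/12) = 672.444 ms

672 ms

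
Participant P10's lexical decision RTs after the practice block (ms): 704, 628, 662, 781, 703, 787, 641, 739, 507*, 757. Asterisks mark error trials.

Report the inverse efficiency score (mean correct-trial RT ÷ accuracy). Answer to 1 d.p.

790.4 ms

Correct trials (n=9): 704, 628, 662, 781, 703, 787, 641, 739, 757
Mean correct RT = 6402/9 = 711.3333 ms
Proportion correct = 9/10
IES = 711.3333 / (9/10) = 790.370 ms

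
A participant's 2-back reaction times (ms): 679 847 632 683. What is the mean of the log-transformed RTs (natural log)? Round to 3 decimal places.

6.559

ln(RT): 6.5206, 6.7417, 6.4489, 6.5265
Σ ln(RT) = 26.2377
Mean = 26.2377/4 = 6.55943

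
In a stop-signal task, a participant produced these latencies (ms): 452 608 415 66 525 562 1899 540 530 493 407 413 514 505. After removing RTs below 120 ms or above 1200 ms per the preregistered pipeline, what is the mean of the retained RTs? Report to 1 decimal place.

Excluded: 66, 1899
Retained (n=12): Σ = 5964
Mean = 5964/12 = 497.0000

497.0 ms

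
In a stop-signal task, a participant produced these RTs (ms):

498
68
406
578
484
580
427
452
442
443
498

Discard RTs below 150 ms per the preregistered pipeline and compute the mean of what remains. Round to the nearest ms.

Excluded: 68
Retained (n=10): Σ = 4808
Mean = 4808/10 = 480.8000

481 ms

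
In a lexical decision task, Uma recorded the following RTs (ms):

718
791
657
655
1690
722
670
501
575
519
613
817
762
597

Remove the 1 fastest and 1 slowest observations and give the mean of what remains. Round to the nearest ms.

Sorted: 501, 519, 575, 597, 613, 655, 657, 670, 718, 722, 762, 791, 817, 1690
Drop lowest 1 (501) and highest 1 (1690)
Remaining (n=12): Σ = 8096, mean = 8096/12 = 674.667

675 ms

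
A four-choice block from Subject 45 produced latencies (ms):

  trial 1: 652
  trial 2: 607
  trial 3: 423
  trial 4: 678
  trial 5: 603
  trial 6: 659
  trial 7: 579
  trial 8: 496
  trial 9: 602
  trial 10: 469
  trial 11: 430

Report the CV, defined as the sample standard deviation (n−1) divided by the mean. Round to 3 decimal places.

0.165

n = 11, Σ = 6198, M = 563.4545
Σ(x−M)² = 86286.727; s = √(86286.727/10) = 92.8906
CV = 92.8906 / 563.4545 = 0.16486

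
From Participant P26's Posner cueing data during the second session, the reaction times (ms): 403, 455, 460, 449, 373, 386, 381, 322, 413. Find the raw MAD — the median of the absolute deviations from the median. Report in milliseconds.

30 ms

Sorted: 322, 373, 381, 386, 403, 413, 449, 455, 460 → median = 403
|x − 403|: 0, 52, 57, 46, 30, 17, 22, 81, 10
Sorted deviations: 0, 10, 17, 22, 30, 46, 52, 57, 81 → MAD = 30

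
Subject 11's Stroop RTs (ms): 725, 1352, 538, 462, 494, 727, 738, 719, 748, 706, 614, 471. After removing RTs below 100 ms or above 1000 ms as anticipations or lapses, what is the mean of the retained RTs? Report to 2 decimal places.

631.09 ms

Excluded: 1352
Retained (n=11): Σ = 6942
Mean = 6942/11 = 631.0909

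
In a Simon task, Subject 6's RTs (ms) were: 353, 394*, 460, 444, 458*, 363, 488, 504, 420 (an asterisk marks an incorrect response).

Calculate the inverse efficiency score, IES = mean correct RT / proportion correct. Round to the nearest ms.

Correct trials (n=7): 353, 460, 444, 363, 488, 504, 420
Mean correct RT = 3032/7 = 433.1429 ms
Proportion correct = 7/9
IES = 433.1429 / (7/9) = 556.898 ms

557 ms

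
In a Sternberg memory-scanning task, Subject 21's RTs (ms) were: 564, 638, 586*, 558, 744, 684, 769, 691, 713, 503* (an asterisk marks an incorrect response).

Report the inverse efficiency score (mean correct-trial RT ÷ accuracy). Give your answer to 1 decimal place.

Correct trials (n=8): 564, 638, 558, 744, 684, 769, 691, 713
Mean correct RT = 5361/8 = 670.1250 ms
Proportion correct = 8/10
IES = 670.1250 / (8/10) = 837.656 ms

837.7 ms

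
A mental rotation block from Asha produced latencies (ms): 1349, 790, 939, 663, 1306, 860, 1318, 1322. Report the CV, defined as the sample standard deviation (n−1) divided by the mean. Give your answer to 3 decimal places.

0.266

n = 8, Σ = 8547, M = 1068.3750
Σ(x−M)² = 563833.875; s = √(563833.875/7) = 283.8093
CV = 283.8093 / 1068.3750 = 0.26565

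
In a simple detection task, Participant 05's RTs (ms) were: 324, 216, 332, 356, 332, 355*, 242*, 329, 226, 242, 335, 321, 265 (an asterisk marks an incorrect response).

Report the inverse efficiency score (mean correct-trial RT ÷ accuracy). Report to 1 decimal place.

352.2 ms

Correct trials (n=11): 324, 216, 332, 356, 332, 329, 226, 242, 335, 321, 265
Mean correct RT = 3278/11 = 298.0000 ms
Proportion correct = 11/13
IES = 298.0000 / (11/13) = 352.182 ms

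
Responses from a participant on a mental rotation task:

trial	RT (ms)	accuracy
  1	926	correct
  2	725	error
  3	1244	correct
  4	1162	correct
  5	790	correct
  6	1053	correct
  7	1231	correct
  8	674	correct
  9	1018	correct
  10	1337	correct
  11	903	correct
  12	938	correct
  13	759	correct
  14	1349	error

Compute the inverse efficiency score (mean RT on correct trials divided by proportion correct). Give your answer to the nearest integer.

Correct trials (n=12): 926, 1244, 1162, 790, 1053, 1231, 674, 1018, 1337, 903, 938, 759
Mean correct RT = 12035/12 = 1002.9167 ms
Proportion correct = 12/14
IES = 1002.9167 / (12/14) = 1170.069 ms

1170 ms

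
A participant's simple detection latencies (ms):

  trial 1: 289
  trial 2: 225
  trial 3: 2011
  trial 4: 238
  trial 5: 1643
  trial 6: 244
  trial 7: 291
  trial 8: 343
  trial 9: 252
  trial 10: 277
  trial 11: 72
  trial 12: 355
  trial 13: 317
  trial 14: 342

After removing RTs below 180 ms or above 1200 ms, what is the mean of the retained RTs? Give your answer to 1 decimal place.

Excluded: 72, 1643, 2011
Retained (n=11): Σ = 3173
Mean = 3173/11 = 288.4545

288.5 ms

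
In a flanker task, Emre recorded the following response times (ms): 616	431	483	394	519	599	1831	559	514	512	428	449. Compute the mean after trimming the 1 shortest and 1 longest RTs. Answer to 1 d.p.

Sorted: 394, 428, 431, 449, 483, 512, 514, 519, 559, 599, 616, 1831
Drop lowest 1 (394) and highest 1 (1831)
Remaining (n=10): Σ = 5110, mean = 5110/10 = 511.000

511.0 ms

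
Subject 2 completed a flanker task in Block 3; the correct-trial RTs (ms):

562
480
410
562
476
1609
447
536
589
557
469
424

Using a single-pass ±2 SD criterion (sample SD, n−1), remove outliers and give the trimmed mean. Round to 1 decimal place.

n = 12, ΣRT = 7121, M = 593.417
Σ(x−M)² = 1163936.92; s = √(1163936.92/11) = 325.288
Cutoffs: 593.417 ± 2·325.288 → [-57.2, 1244.0]
Outside: 1609 → excluded.
Retained (n=11): Σ = 5512, mean = 5512/11 = 501.091

501.1 ms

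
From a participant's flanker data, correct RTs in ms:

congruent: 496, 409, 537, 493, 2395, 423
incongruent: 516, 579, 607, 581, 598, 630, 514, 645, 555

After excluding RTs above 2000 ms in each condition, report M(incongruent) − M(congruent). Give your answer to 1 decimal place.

109.0 ms

congruent: exclude 2395
M(congruent) = 2358/5 = 471.600
M(incongruent) = 5225/9 = 580.556
Difference = 580.556 − 471.600 = 108.956 ms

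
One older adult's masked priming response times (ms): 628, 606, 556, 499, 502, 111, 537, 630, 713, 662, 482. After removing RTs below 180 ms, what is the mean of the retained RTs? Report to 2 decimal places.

Excluded: 111
Retained (n=10): Σ = 5815
Mean = 5815/10 = 581.5000

581.50 ms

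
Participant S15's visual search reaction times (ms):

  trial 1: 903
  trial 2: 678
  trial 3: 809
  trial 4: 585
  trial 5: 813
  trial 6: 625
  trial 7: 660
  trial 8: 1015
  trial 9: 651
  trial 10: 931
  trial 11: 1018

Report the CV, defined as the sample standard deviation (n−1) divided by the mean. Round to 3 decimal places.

n = 11, Σ = 8688, M = 789.8182
Σ(x−M)² = 254163.636; s = √(254163.636/10) = 159.4251
CV = 159.4251 / 789.8182 = 0.20185

0.202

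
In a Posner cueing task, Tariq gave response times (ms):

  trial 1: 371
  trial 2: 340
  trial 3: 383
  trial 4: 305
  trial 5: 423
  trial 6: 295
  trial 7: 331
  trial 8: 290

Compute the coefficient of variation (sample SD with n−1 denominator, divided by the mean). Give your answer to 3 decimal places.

0.137

n = 8, Σ = 2738, M = 342.2500
Σ(x−M)² = 15489.500; s = √(15489.500/7) = 47.0403
CV = 47.0403 / 342.2500 = 0.13744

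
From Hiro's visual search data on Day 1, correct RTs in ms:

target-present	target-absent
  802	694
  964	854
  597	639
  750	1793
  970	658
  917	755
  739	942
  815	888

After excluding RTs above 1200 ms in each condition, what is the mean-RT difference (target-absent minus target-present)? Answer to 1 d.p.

target-absent: exclude 1793
M(target-present) = 6554/8 = 819.250
M(target-absent) = 5430/7 = 775.714
Difference = 775.714 − 819.250 = -43.536 ms

-43.5 ms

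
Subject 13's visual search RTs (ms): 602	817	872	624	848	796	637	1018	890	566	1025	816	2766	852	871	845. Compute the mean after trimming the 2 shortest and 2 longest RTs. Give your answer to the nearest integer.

Sorted: 566, 602, 624, 637, 796, 816, 817, 845, 848, 852, 871, 872, 890, 1018, 1025, 2766
Drop lowest 2 (566, 602) and highest 2 (1025, 2766)
Remaining (n=12): Σ = 9886, mean = 9886/12 = 823.833

824 ms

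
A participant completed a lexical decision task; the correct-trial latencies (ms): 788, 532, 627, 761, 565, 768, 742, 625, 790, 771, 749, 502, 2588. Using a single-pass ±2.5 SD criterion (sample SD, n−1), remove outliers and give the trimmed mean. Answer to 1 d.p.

n = 13, ΣRT = 10808, M = 831.385
Σ(x−M)² = 3470141.08; s = √(3470141.08/12) = 537.753
Cutoffs: 831.385 ± 2.5·537.753 → [-513.0, 2175.8]
Outside: 2588 → excluded.
Retained (n=12): Σ = 8220, mean = 8220/12 = 685.000

685.0 ms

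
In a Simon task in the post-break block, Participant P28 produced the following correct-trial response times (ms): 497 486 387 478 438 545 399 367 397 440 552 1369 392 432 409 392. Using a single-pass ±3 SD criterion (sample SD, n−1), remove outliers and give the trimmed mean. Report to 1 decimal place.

440.7 ms

n = 16, ΣRT = 7980, M = 498.750
Σ(x−M)² = 855499.00; s = √(855499.00/15) = 238.816
Cutoffs: 498.750 ± 3·238.816 → [-217.7, 1215.2]
Outside: 1369 → excluded.
Retained (n=15): Σ = 6611, mean = 6611/15 = 440.733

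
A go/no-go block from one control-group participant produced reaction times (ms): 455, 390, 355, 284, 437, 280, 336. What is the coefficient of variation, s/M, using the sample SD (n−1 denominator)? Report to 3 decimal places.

0.190

n = 7, Σ = 2537, M = 362.4286
Σ(x−M)² = 28589.714; s = √(28589.714/6) = 69.0286
CV = 69.0286 / 362.4286 = 0.19046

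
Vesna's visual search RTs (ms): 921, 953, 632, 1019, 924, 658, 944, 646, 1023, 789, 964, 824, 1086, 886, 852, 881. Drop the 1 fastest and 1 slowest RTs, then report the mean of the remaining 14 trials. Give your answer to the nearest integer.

877 ms

Sorted: 632, 646, 658, 789, 824, 852, 881, 886, 921, 924, 944, 953, 964, 1019, 1023, 1086
Drop lowest 1 (632) and highest 1 (1086)
Remaining (n=14): Σ = 12284, mean = 12284/14 = 877.429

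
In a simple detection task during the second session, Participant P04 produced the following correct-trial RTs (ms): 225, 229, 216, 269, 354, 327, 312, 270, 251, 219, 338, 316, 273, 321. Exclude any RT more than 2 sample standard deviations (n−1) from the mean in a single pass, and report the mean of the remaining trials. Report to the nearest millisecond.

n = 14, ΣRT = 3920, M = 280.000
Σ(x−M)² = 29604.00; s = √(29604.00/13) = 47.720
Cutoffs: 280.000 ± 2·47.720 → [184.6, 375.4]
No RTs fall outside the cutoffs; all 14 retained. Mean = 3920/14 = 280.000

280 ms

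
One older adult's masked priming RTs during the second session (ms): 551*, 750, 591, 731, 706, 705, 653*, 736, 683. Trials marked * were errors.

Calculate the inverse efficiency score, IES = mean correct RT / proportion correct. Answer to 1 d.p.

Correct trials (n=7): 750, 591, 731, 706, 705, 736, 683
Mean correct RT = 4902/7 = 700.2857 ms
Proportion correct = 7/9
IES = 700.2857 / (7/9) = 900.367 ms

900.4 ms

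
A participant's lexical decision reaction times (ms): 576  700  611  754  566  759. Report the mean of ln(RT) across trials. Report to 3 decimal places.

6.486

ln(RT): 6.3561, 6.5511, 6.4151, 6.6254, 6.3386, 6.6320
Σ ln(RT) = 38.9183
Mean = 38.9183/6 = 6.48638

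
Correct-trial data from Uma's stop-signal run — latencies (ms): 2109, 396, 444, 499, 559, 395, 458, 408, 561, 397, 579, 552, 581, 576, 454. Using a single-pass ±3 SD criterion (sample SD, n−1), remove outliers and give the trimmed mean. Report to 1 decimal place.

489.9 ms

n = 15, ΣRT = 8968, M = 597.867
Σ(x−M)² = 2521627.73; s = √(2521627.73/14) = 424.401
Cutoffs: 597.867 ± 3·424.401 → [-675.3, 1871.1]
Outside: 2109 → excluded.
Retained (n=14): Σ = 6859, mean = 6859/14 = 489.929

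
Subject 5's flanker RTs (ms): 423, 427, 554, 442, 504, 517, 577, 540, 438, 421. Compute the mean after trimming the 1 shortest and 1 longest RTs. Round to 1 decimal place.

Sorted: 421, 423, 427, 438, 442, 504, 517, 540, 554, 577
Drop lowest 1 (421) and highest 1 (577)
Remaining (n=8): Σ = 3845, mean = 3845/8 = 480.625

480.6 ms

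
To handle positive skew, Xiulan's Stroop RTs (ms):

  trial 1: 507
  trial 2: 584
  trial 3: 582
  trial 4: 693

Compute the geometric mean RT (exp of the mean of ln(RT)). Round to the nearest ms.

588 ms

ln(RT): 6.2285, 6.3699, 6.3665, 6.5410
Mean ln(RT) = 25.5059/4 = 6.37648
Geometric mean = exp(6.37648) = 587.85 ms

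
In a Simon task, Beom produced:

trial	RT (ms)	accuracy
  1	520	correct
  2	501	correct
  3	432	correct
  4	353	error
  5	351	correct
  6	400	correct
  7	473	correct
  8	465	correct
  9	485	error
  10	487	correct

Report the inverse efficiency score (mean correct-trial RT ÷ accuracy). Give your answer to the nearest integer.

567 ms

Correct trials (n=8): 520, 501, 432, 351, 400, 473, 465, 487
Mean correct RT = 3629/8 = 453.6250 ms
Proportion correct = 8/10
IES = 453.6250 / (8/10) = 567.031 ms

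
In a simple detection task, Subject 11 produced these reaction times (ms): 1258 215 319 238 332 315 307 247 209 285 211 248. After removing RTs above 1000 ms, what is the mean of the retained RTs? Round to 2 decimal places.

Excluded: 1258
Retained (n=11): Σ = 2926
Mean = 2926/11 = 266.0000

266.00 ms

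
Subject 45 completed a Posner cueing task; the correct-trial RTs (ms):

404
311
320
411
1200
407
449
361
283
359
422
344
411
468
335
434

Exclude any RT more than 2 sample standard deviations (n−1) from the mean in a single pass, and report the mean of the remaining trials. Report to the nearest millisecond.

n = 16, ΣRT = 6919, M = 432.438
Σ(x−M)² = 670709.94; s = √(670709.94/15) = 211.457
Cutoffs: 432.438 ± 2·211.457 → [9.5, 855.4]
Outside: 1200 → excluded.
Retained (n=15): Σ = 5719, mean = 5719/15 = 381.267

381 ms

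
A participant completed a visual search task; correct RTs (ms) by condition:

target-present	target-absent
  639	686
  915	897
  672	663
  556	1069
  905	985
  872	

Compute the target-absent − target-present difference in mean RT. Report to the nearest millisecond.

100 ms

M(target-present) = 4559/6 = 759.833
M(target-absent) = 4300/5 = 860.000
Difference = 860.000 − 759.833 = 100.167 ms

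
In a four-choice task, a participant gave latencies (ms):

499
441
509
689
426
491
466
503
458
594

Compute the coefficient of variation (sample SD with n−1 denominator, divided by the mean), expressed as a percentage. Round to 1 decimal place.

15.5%

n = 10, Σ = 5076, M = 507.6000
Σ(x−M)² = 56028.400; s = √(56028.400/9) = 78.9011
CV = 78.9011 / 507.6000 = 0.15544 = 15.544%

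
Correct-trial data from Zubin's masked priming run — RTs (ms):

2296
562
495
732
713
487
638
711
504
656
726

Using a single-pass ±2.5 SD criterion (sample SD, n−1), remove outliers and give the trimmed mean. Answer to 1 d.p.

n = 11, ΣRT = 8520, M = 774.545
Σ(x−M)² = 2638712.73; s = √(2638712.73/10) = 513.684
Cutoffs: 774.545 ± 2.5·513.684 → [-509.7, 2058.8]
Outside: 2296 → excluded.
Retained (n=10): Σ = 6224, mean = 6224/10 = 622.400

622.4 ms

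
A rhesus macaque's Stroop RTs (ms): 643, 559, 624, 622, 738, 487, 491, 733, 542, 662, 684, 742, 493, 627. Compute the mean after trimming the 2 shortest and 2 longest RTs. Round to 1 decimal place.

618.9 ms

Sorted: 487, 491, 493, 542, 559, 622, 624, 627, 643, 662, 684, 733, 738, 742
Drop lowest 2 (487, 491) and highest 2 (738, 742)
Remaining (n=10): Σ = 6189, mean = 6189/10 = 618.900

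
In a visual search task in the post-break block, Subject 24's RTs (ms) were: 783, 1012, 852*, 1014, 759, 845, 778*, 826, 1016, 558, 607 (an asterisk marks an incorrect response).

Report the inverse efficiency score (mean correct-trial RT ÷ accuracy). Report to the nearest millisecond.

Correct trials (n=9): 783, 1012, 1014, 759, 845, 826, 1016, 558, 607
Mean correct RT = 7420/9 = 824.4444 ms
Proportion correct = 9/11
IES = 824.4444 / (9/11) = 1007.654 ms

1008 ms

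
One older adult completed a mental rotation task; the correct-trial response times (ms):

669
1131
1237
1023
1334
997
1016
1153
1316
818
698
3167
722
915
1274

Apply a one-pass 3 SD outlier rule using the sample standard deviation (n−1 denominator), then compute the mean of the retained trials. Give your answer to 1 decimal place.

n = 15, ΣRT = 17470, M = 1164.667
Σ(x−M)² = 4991581.33; s = √(4991581.33/14) = 597.111
Cutoffs: 1164.667 ± 3·597.111 → [-626.7, 2956.0]
Outside: 3167 → excluded.
Retained (n=14): Σ = 14303, mean = 14303/14 = 1021.643

1021.6 ms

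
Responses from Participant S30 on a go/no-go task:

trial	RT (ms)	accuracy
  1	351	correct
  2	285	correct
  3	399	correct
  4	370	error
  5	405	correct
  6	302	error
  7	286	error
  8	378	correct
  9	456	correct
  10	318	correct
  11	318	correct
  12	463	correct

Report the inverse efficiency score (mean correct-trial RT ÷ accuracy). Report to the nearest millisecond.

500 ms

Correct trials (n=9): 351, 285, 399, 405, 378, 456, 318, 318, 463
Mean correct RT = 3373/9 = 374.7778 ms
Proportion correct = 9/12
IES = 374.7778 / (9/12) = 499.704 ms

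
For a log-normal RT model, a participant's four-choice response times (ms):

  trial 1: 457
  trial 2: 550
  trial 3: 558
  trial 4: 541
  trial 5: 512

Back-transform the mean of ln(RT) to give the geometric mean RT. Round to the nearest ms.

522 ms

ln(RT): 6.1247, 6.3099, 6.3244, 6.2934, 6.2383
Mean ln(RT) = 31.2907/5 = 6.25814
Geometric mean = exp(6.25814) = 522.25 ms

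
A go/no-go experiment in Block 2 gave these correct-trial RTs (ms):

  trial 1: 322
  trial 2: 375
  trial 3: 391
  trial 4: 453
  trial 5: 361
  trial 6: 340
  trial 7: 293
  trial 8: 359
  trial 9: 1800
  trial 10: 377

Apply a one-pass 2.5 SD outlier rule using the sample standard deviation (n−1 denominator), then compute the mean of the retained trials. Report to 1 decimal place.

363.4 ms

n = 10, ΣRT = 5071, M = 507.100
Σ(x−M)² = 1873674.90; s = √(1873674.90/9) = 456.274
Cutoffs: 507.100 ± 2.5·456.274 → [-633.6, 1647.8]
Outside: 1800 → excluded.
Retained (n=9): Σ = 3271, mean = 3271/9 = 363.444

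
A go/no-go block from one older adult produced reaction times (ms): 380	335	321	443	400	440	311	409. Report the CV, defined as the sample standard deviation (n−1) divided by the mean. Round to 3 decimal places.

n = 8, Σ = 3039, M = 379.8750
Σ(x−M)² = 19076.875; s = √(19076.875/7) = 52.2041
CV = 52.2041 / 379.8750 = 0.13742

0.137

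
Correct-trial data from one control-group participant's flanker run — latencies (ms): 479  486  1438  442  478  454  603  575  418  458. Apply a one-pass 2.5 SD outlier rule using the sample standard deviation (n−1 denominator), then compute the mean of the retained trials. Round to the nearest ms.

n = 10, ΣRT = 5831, M = 583.100
Σ(x−M)² = 842110.90; s = √(842110.90/9) = 305.889
Cutoffs: 583.100 ± 2.5·305.889 → [-181.6, 1347.8]
Outside: 1438 → excluded.
Retained (n=9): Σ = 4393, mean = 4393/9 = 488.111

488 ms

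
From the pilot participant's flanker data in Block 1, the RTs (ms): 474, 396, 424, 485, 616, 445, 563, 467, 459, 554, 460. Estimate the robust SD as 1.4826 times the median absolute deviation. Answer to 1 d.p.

Sorted: 396, 424, 445, 459, 460, 467, 474, 485, 554, 563, 616 → median = 467
|x − 467| sorted: 0, 7, 7, 8, 18, 22, 43, 71, 87, 96, 149 → MAD = 22
Robust SD ≈ 1.4826 × 22 = 32.617

32.6 ms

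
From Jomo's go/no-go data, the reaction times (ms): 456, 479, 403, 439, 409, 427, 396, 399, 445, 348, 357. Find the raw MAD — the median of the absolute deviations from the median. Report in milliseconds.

Sorted: 348, 357, 396, 399, 403, 409, 427, 439, 445, 456, 479 → median = 409
|x − 409|: 47, 70, 6, 30, 0, 18, 13, 10, 36, 61, 52
Sorted deviations: 0, 6, 10, 13, 18, 30, 36, 47, 52, 61, 70 → MAD = 30

30 ms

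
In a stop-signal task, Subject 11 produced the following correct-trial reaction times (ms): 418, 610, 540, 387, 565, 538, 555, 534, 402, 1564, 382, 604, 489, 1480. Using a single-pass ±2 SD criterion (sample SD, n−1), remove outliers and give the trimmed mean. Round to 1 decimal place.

502.0 ms

n = 14, ΣRT = 9068, M = 647.714
Σ(x−M)² = 1864530.86; s = √(1864530.86/13) = 378.716
Cutoffs: 647.714 ± 2·378.716 → [-109.7, 1405.1]
Outside: 1480, 1564 → excluded.
Retained (n=12): Σ = 6024, mean = 6024/12 = 502.000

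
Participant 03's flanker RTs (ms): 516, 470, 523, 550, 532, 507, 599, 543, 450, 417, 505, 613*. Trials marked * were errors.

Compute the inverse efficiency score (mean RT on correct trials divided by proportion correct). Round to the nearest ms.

Correct trials (n=11): 516, 470, 523, 550, 532, 507, 599, 543, 450, 417, 505
Mean correct RT = 5612/11 = 510.1818 ms
Proportion correct = 11/12
IES = 510.1818 / (11/12) = 556.562 ms

557 ms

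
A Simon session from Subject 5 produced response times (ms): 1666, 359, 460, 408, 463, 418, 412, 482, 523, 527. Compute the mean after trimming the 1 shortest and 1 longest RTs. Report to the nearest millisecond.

462 ms

Sorted: 359, 408, 412, 418, 460, 463, 482, 523, 527, 1666
Drop lowest 1 (359) and highest 1 (1666)
Remaining (n=8): Σ = 3693, mean = 3693/8 = 461.625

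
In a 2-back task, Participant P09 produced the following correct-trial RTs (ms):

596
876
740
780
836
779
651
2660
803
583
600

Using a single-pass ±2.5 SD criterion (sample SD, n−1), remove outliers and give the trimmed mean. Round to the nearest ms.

n = 11, ΣRT = 9904, M = 900.364
Σ(x−M)² = 3511226.55; s = √(3511226.55/10) = 592.556
Cutoffs: 900.364 ± 2.5·592.556 → [-581.0, 2381.8]
Outside: 2660 → excluded.
Retained (n=10): Σ = 7244, mean = 7244/10 = 724.400

724 ms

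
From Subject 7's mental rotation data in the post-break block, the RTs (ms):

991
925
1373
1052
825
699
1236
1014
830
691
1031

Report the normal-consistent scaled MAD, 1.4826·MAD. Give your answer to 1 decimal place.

238.7 ms

Sorted: 691, 699, 825, 830, 925, 991, 1014, 1031, 1052, 1236, 1373 → median = 991
|x − 991| sorted: 0, 23, 40, 61, 66, 161, 166, 245, 292, 300, 382 → MAD = 161
Robust SD ≈ 1.4826 × 161 = 238.699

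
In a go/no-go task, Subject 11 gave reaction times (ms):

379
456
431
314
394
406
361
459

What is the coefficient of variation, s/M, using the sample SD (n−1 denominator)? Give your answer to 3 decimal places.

n = 8, Σ = 3200, M = 400.0000
Σ(x−M)² = 17008.000; s = √(17008.000/7) = 49.2921
CV = 49.2921 / 400.0000 = 0.12323

0.123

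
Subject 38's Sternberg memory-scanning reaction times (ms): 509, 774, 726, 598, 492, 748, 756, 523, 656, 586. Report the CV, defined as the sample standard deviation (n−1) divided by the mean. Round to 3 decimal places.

0.172

n = 10, Σ = 6368, M = 636.8000
Σ(x−M)² = 108059.600; s = √(108059.600/9) = 109.5747
CV = 109.5747 / 636.8000 = 0.17207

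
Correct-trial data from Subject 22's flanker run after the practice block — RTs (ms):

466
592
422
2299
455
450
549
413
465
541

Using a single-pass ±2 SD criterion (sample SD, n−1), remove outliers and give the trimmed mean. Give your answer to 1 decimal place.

n = 10, ΣRT = 6652, M = 665.200
Σ(x−M)² = 2996595.60; s = √(2996595.60/9) = 577.023
Cutoffs: 665.200 ± 2·577.023 → [-488.8, 1819.2]
Outside: 2299 → excluded.
Retained (n=9): Σ = 4353, mean = 4353/9 = 483.667

483.7 ms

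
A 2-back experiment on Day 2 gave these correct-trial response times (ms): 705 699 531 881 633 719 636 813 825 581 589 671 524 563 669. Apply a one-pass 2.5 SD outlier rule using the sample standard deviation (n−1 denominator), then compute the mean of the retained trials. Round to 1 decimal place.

n = 15, ΣRT = 10039, M = 669.267
Σ(x−M)² = 162548.93; s = √(162548.93/14) = 107.753
Cutoffs: 669.267 ± 2.5·107.753 → [399.9, 938.6]
No RTs fall outside the cutoffs; all 15 retained. Mean = 10039/15 = 669.267

669.3 ms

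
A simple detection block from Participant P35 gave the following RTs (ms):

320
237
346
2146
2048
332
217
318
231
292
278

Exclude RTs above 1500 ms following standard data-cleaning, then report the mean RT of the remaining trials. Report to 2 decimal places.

Excluded: 2048, 2146
Retained (n=9): Σ = 2571
Mean = 2571/9 = 285.6667

285.67 ms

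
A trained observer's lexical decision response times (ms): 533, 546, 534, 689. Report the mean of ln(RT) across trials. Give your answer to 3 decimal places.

6.349

ln(RT): 6.2785, 6.3026, 6.2804, 6.5352
Σ ln(RT) = 25.3968
Mean = 25.3968/4 = 6.34919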